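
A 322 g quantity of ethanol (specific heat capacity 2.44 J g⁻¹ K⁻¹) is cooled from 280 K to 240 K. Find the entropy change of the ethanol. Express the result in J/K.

ΔS = ∫dQ_rev/T = m c ln(T₂/T₁) = 322 × 2.44 × ln(240/280) = -121 J/K.

ΔS = -121 J/K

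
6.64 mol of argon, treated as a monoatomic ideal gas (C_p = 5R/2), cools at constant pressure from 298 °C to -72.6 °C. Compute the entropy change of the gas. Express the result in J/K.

In kelvin: T₁ = 571.15 K, T₂ = 200.55 K. At constant pressure, ΔS = nC_p ln(T₂/T₁) with C_p = 5R/2 = 20.79 J mol⁻¹ K⁻¹.
ΔS = 6.64 × 20.79 × ln(200.55/571.15) = -144 J/K.

ΔS = -144 J/K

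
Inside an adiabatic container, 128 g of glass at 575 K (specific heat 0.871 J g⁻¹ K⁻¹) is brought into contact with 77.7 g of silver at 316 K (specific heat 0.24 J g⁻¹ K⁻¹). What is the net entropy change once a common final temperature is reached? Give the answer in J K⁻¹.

Energy balance: T_f = (m₁c₁T₁ + m₂c₂T₂)/(m₁c₁ + m₂c₂) = 537.89 K.
ΔS₁ = m₁c₁ ln(T_f/T₁) = 111.488 × ln(537.89/575) = -7.439 J/K.
ΔS₂ = m₂c₂ ln(T_f/T₂) = 18.648 × ln(537.89/316) = 9.919 J/K.
ΔS_total = -7.439 + 9.919 = 2.48 J/K.

ΔS_total = 2.48 J/K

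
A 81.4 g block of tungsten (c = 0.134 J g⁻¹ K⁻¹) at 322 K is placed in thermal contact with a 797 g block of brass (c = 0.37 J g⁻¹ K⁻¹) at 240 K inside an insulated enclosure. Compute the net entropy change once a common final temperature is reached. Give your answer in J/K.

Energy balance: T_f = (m₁c₁T₁ + m₂c₂T₂)/(m₁c₁ + m₂c₂) = 242.92 K.
ΔS₁ = m₁c₁ ln(T_f/T₁) = 10.9076 × ln(242.92/322) = -3.074 J/K.
ΔS₂ = m₂c₂ ln(T_f/T₂) = 294.89 × ln(242.92/240) = 3.572 J/K.
ΔS_total = -3.074 + 3.572 = 0.498 J/K.

ΔS_total = 0.498 J/K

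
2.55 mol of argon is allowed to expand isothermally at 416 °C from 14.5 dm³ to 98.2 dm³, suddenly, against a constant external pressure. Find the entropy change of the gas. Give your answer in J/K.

ΔS_gas = 40.6 J/K

Entropy is a state function, so ΔS_gas depends only on the end states.
For an isothermal ideal gas ΔS_gas = nR ln(V₂/V₁) = 2.55 × 8.314 × ln(98.2/14.5) = 40.6 J/K.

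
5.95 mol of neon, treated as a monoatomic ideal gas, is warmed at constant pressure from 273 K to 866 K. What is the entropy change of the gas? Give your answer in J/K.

ΔS = 143 J/K

At constant pressure, ΔS = nC_p ln(T₂/T₁) with C_p = 5R/2 = 20.79 J mol⁻¹ K⁻¹.
ΔS = 5.95 × 20.79 × ln(866/273) = 143 J/K.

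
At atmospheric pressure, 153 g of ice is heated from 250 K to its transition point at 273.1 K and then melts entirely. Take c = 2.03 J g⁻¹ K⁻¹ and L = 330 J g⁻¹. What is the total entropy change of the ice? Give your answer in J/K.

Warming step: ΔS₁ = m c ln(T_tr/T_i) = 153 × 2.03 × ln(273.1/250) = 27.45 J/K.
Phase change: ΔS₂ = +mL/T_tr = 153 × 330 / 273.1 = 184.9 J/K.
ΔS_total = (27.45) + (184.9) = 212 J/K.

ΔS = 212 J/K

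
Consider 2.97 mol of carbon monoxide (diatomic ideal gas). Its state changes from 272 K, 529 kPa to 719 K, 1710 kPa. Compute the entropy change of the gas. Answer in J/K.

ΔS = nC_p ln(T₂/T₁) − nR ln(P₂/P₁), with C_p = 7R/2 = 29.1 J mol⁻¹ K⁻¹ for a diatomic ideal gas.
ΔS = 2.97 × [29.1 × ln(719/272) − 8.314 × ln(1710/529)] = 55 J/K.

ΔS = 55 J/K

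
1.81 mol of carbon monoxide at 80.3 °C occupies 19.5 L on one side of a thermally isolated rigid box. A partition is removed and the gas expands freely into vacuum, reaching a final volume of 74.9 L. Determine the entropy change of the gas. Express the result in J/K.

ΔS_gas = 20.3 J/K

For an ideal gas in free expansion Q = 0 and W = 0, so T is unchanged.
Entropy is a state function; using a reversible isothermal path, ΔS_gas = nR ln(V₂/V₁) = 1.81 × 8.314 × ln(74.9/19.5) = 20.3 J/K.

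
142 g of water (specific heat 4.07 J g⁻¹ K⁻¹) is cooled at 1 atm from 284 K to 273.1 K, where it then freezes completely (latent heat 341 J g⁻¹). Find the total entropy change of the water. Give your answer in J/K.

Cooling step: ΔS₁ = m c ln(T_tr/T_i) = 142 × 4.07 × ln(273.1/284) = -22.62 J/K.
Phase change: ΔS₂ = −mL/T_tr = −142 × 341 / 273.1 = -177.3 J/K.
ΔS_total = (-22.62) + (-177.3) = -200 J/K.

ΔS = -200 J/K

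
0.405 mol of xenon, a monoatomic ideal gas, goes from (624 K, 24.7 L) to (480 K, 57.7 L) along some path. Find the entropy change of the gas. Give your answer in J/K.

ΔS = 1.53 J/K

Entropy is a state function: ΔS = nC_V ln(T₂/T₁) + nR ln(V₂/V₁), with C_V = 3R/2 = 12.47 J mol⁻¹ K⁻¹ for a monoatomic ideal gas.
ΔS = 0.405 × [12.47 × ln(480/624) + 8.314 × ln(57.7/24.7)] = 1.53 J/K.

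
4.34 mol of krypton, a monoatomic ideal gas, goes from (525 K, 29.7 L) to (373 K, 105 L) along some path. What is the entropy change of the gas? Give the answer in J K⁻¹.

Entropy is a state function: ΔS = nC_V ln(T₂/T₁) + nR ln(V₂/V₁), with C_V = 3R/2 = 12.47 J mol⁻¹ K⁻¹ for a monoatomic ideal gas.
ΔS = 4.34 × [12.47 × ln(373/525) + 8.314 × ln(105/29.7)] = 27.1 J/K.

ΔS = 27.1 J/K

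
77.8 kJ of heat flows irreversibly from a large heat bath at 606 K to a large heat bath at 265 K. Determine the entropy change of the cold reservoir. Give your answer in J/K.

The cold reservoir gains heat Q, so ΔS_cold = +Q/T_C = 77800/265 = 294 J/K.

ΔS_cold = 294 J/K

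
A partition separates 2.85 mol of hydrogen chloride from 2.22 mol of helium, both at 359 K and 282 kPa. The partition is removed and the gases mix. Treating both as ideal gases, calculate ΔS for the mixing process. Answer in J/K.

ΔS_mix = 28.9 J/K

Mole fractions: x_A = 2.85/5.07 = 0.562, x_B = 0.438.
ΔS_mix = −R(n_A ln x_A + n_B ln x_B) = −8.314 × (2.85 ln 0.562 + 2.22 ln 0.438) = 28.9 J/K.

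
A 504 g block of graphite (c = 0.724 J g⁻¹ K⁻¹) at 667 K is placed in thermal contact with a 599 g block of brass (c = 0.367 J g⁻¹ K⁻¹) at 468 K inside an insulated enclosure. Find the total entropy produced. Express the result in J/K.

Energy balance: T_f = (m₁c₁T₁ + m₂c₂T₂)/(m₁c₁ + m₂c₂) = 592.18 K.
ΔS₁ = m₁c₁ ln(T_f/T₁) = 364.896 × ln(592.18/667) = -43.41 J/K.
ΔS₂ = m₂c₂ ln(T_f/T₂) = 219.833 × ln(592.18/468) = 51.74 J/K.
ΔS_total = -43.41 + 51.74 = 8.33 J/K.

ΔS_total = 8.33 J/K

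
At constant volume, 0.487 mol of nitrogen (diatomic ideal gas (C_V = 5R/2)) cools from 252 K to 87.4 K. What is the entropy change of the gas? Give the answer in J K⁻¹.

At constant volume, ΔS = nC_V ln(T₂/T₁) with C_V = 5R/2 = 20.79 J mol⁻¹ K⁻¹.
ΔS = 0.487 × 20.79 × ln(87.4/252) = -10.7 J/K.

ΔS = -10.7 J/K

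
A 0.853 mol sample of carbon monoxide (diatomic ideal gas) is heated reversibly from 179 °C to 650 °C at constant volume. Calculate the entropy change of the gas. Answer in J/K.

ΔS = 12.7 J/K

In kelvin: T₁ = 452.15 K, T₂ = 923.15 K. At constant volume, ΔS = nC_V ln(T₂/T₁) with C_V = 5R/2 = 20.79 J mol⁻¹ K⁻¹.
ΔS = 0.853 × 20.79 × ln(923.15/452.15) = 12.7 J/K.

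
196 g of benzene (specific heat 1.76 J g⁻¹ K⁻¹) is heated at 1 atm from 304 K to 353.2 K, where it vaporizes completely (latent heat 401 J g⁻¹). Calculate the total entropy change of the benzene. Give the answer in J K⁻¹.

ΔS = 274 J/K

Warming step: ΔS₁ = m c ln(T_tr/T_i) = 196 × 1.76 × ln(353.2/304) = 51.75 J/K.
Phase change: ΔS₂ = +mL/T_tr = 196 × 401 / 353.2 = 222.5 J/K.
ΔS_total = (51.75) + (222.5) = 274 J/K.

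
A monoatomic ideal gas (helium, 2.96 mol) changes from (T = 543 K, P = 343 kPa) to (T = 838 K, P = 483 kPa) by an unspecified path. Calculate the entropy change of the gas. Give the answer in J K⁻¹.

ΔS = nC_p ln(T₂/T₁) − nR ln(P₂/P₁), with C_p = 5R/2 = 20.79 J mol⁻¹ K⁻¹ for a monoatomic ideal gas.
ΔS = 2.96 × [20.79 × ln(838/543) − 8.314 × ln(483/343)] = 18.3 J/K.

ΔS = 18.3 J/K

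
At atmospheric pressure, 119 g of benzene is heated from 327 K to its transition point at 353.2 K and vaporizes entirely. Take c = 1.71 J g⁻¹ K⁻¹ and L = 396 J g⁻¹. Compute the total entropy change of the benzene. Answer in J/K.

Warming step: ΔS₁ = m c ln(T_tr/T_i) = 119 × 1.71 × ln(353.2/327) = 15.68 J/K.
Phase change: ΔS₂ = +mL/T_tr = 119 × 396 / 353.2 = 133.4 J/K.
ΔS_total = (15.68) + (133.4) = 149 J/K.

ΔS = 149 J/K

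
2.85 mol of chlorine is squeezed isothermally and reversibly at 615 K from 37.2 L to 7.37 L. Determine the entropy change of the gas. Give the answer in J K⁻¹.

ΔS_gas = -38.4 J/K

For an isothermal ideal gas ΔS_gas = nR ln(V₂/V₁) = 2.85 × 8.314 × ln(7.37/37.2) = -38.4 J/K.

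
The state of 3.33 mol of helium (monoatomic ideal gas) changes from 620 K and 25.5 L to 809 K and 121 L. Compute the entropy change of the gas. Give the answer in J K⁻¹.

Entropy is a state function: ΔS = nC_V ln(T₂/T₁) + nR ln(V₂/V₁), with C_V = 3R/2 = 12.47 J mol⁻¹ K⁻¹ for a monoatomic ideal gas.
ΔS = 3.33 × [12.47 × ln(809/620) + 8.314 × ln(121/25.5)] = 54.2 J/K.

ΔS = 54.2 J/K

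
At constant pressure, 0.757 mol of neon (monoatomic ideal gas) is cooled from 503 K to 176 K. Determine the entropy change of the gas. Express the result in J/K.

ΔS = -16.5 J/K

At constant pressure, ΔS = nC_p ln(T₂/T₁) with C_p = 5R/2 = 20.79 J mol⁻¹ K⁻¹.
ΔS = 0.757 × 20.79 × ln(176/503) = -16.5 J/K.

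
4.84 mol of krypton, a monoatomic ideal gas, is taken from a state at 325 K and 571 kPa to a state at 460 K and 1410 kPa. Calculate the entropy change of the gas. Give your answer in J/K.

ΔS = nC_p ln(T₂/T₁) − nR ln(P₂/P₁), with C_p = 5R/2 = 20.79 J mol⁻¹ K⁻¹ for a monoatomic ideal gas.
ΔS = 4.84 × [20.79 × ln(460/325) − 8.314 × ln(1410/571)] = -1.43 J/K.

ΔS = -1.43 J/K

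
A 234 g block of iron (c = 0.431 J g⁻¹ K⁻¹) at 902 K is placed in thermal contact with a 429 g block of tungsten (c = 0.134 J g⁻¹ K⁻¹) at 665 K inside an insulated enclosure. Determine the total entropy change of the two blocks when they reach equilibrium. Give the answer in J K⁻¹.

ΔS_total = 1.65 J/K

Energy balance: T_f = (m₁c₁T₁ + m₂c₂T₂)/(m₁c₁ + m₂c₂) = 815.96 K.
ΔS₁ = m₁c₁ ln(T_f/T₁) = 100.854 × ln(815.96/902) = -10.11 J/K.
ΔS₂ = m₂c₂ ln(T_f/T₂) = 57.486 × ln(815.96/665) = 11.76 J/K.
ΔS_total = -10.11 + 11.76 = 1.65 J/K.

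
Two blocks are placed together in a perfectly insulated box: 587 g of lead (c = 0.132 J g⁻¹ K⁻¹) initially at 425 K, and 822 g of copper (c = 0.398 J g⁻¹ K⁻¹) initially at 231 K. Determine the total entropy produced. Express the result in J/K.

ΔS_total = 13.1 J/K

Energy balance: T_f = (m₁c₁T₁ + m₂c₂T₂)/(m₁c₁ + m₂c₂) = 268.15 K.
ΔS₁ = m₁c₁ ln(T_f/T₁) = 77.484 × ln(268.15/425) = -35.69 J/K.
ΔS₂ = m₂c₂ ln(T_f/T₂) = 327.156 × ln(268.15/231) = 48.79 J/K.
ΔS_total = -35.69 + 48.79 = 13.1 J/K.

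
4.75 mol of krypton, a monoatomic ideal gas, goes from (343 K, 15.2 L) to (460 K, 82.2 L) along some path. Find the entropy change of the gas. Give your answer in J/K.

Entropy is a state function: ΔS = nC_V ln(T₂/T₁) + nR ln(V₂/V₁), with C_V = 3R/2 = 12.47 J mol⁻¹ K⁻¹ for a monoatomic ideal gas.
ΔS = 4.75 × [12.47 × ln(460/343) + 8.314 × ln(82.2/15.2)] = 84 J/K.

ΔS = 84 J/K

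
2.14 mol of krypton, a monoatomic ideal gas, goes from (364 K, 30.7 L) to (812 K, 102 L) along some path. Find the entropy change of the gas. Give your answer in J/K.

Entropy is a state function: ΔS = nC_V ln(T₂/T₁) + nR ln(V₂/V₁), with C_V = 3R/2 = 12.47 J mol⁻¹ K⁻¹ for a monoatomic ideal gas.
ΔS = 2.14 × [12.47 × ln(812/364) + 8.314 × ln(102/30.7)] = 42.8 J/K.

ΔS = 42.8 J/K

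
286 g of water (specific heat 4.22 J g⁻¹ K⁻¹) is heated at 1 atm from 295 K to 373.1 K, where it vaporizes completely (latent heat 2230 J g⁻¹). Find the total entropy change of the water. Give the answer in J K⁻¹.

ΔS = 1990 J/K

Warming step: ΔS₁ = m c ln(T_tr/T_i) = 286 × 4.22 × ln(373.1/295) = 283.5 J/K.
Phase change: ΔS₂ = +mL/T_tr = 286 × 2230 / 373.1 = 1709 J/K.
ΔS_total = (283.5) + (1709) = 1990 J/K.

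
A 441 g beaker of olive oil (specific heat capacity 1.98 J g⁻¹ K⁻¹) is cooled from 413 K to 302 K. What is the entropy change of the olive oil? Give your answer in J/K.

ΔS = -273 J/K

ΔS = ∫dQ_rev/T = m c ln(T₂/T₁) = 441 × 1.98 × ln(302/413) = -273 J/K.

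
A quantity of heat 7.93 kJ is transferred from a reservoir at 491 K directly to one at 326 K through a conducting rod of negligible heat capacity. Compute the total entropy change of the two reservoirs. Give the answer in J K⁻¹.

ΔS_total = 8.17 J/K

ΔS_hot = −Q/T_H = −7930/491 = -16.151 J/K and ΔS_cold = +Q/T_C = 7930/326 = 24.325 J/K.
ΔS_total = -16.151 + 24.325 = 8.17 J/K, positive as the second law requires.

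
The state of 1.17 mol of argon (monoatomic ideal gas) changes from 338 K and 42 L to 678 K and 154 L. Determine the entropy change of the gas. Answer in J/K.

Entropy is a state function: ΔS = nC_V ln(T₂/T₁) + nR ln(V₂/V₁), with C_V = 3R/2 = 12.47 J mol⁻¹ K⁻¹ for a monoatomic ideal gas.
ΔS = 1.17 × [12.47 × ln(678/338) + 8.314 × ln(154/42)] = 22.8 J/K.

ΔS = 22.8 J/K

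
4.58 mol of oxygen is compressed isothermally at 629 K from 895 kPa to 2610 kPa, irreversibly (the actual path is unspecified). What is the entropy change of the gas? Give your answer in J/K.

ΔS_gas = -40.8 J/K

Entropy is a state function, so ΔS_gas depends only on the end states.
For an isothermal ideal gas ΔS_gas = nR ln(P₁/P₂) = 4.58 × 8.314 × ln(895/2610) = -40.8 J/K.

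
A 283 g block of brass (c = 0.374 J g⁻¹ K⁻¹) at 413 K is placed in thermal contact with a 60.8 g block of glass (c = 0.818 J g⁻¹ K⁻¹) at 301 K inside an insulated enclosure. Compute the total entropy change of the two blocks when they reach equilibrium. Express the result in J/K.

ΔS_total = 1.62 J/K

Energy balance: T_f = (m₁c₁T₁ + m₂c₂T₂)/(m₁c₁ + m₂c₂) = 377.2 K.
ΔS₁ = m₁c₁ ln(T_f/T₁) = 105.842 × ln(377.2/413) = -9.598 J/K.
ΔS₂ = m₂c₂ ln(T_f/T₂) = 49.7344 × ln(377.2/301) = 11.22 J/K.
ΔS_total = -9.598 + 11.22 = 1.62 J/K.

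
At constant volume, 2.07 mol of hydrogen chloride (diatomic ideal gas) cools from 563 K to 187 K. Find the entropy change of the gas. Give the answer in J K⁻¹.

ΔS = -47.4 J/K

At constant volume, ΔS = nC_V ln(T₂/T₁) with C_V = 5R/2 = 20.79 J mol⁻¹ K⁻¹.
ΔS = 2.07 × 20.79 × ln(187/563) = -47.4 J/K.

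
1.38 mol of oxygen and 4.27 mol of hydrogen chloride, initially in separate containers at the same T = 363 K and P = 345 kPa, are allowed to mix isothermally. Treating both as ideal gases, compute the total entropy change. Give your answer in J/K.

ΔS_mix = 26.1 J/K

Mole fractions: x_A = 1.38/5.65 = 0.244, x_B = 0.756.
ΔS_mix = −R(n_A ln x_A + n_B ln x_B) = −8.314 × (1.38 ln 0.244 + 4.27 ln 0.756) = 26.1 J/K.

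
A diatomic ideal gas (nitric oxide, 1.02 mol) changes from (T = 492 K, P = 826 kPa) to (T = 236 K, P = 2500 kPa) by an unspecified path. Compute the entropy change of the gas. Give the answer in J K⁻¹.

ΔS = -31.2 J/K

ΔS = nC_p ln(T₂/T₁) − nR ln(P₂/P₁), with C_p = 7R/2 = 29.1 J mol⁻¹ K⁻¹ for a diatomic ideal gas.
ΔS = 1.02 × [29.1 × ln(236/492) − 8.314 × ln(2500/826)] = -31.2 J/K.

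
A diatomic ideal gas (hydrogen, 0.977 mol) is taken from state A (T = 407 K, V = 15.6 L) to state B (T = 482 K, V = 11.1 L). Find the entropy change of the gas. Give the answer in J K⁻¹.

ΔS = 0.67 J/K

Entropy is a state function: ΔS = nC_V ln(T₂/T₁) + nR ln(V₂/V₁), with C_V = 5R/2 = 20.79 J mol⁻¹ K⁻¹ for a diatomic ideal gas.
ΔS = 0.977 × [20.79 × ln(482/407) + 8.314 × ln(11.1/15.6)] = 0.67 J/K.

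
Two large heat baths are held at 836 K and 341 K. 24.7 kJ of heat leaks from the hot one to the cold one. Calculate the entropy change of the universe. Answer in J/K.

ΔS_total = 42.9 J/K

ΔS_hot = −Q/T_H = −24700/836 = -29.55 J/K and ΔS_cold = +Q/T_C = 24700/341 = 72.43 J/K.
ΔS_total = -29.55 + 72.43 = 42.9 J/K, positive as the second law requires.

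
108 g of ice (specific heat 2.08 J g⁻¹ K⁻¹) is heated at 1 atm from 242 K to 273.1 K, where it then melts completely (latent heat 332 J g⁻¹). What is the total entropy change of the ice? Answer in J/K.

Warming step: ΔS₁ = m c ln(T_tr/T_i) = 108 × 2.08 × ln(273.1/242) = 27.16 J/K.
Phase change: ΔS₂ = +mL/T_tr = 108 × 332 / 273.1 = 131.3 J/K.
ΔS_total = (27.16) + (131.3) = 158 J/K.

ΔS = 158 J/K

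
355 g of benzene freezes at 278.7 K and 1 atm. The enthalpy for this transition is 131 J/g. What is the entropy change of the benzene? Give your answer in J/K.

ΔS = -167 J/K

Heat released by the substance: Q = −mL = −355 × 131 = −46505 J.
At constant T, ΔS = Q_rev/T = −46505 / 278.7 = -167 J/K.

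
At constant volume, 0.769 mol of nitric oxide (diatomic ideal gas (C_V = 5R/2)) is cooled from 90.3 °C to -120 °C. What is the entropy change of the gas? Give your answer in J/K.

In kelvin: T₁ = 363.45 K, T₂ = 153.15 K. At constant volume, ΔS = nC_V ln(T₂/T₁) with C_V = 5R/2 = 20.79 J mol⁻¹ K⁻¹.
ΔS = 0.769 × 20.79 × ln(153.15/363.45) = -13.8 J/K.

ΔS = -13.8 J/K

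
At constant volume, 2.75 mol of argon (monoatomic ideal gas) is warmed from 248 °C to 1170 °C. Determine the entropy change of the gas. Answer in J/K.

In kelvin: T₁ = 521.15 K, T₂ = 1443.15 K. At constant volume, ΔS = nC_V ln(T₂/T₁) with C_V = 3R/2 = 12.47 J mol⁻¹ K⁻¹.
ΔS = 2.75 × 12.47 × ln(1443.15/521.15) = 34.9 J/K.

ΔS = 34.9 J/K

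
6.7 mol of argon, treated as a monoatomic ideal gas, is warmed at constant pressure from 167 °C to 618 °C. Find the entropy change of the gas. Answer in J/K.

In kelvin: T₁ = 440.15 K, T₂ = 891.15 K. At constant pressure, ΔS = nC_p ln(T₂/T₁) with C_p = 5R/2 = 20.79 J mol⁻¹ K⁻¹.
ΔS = 6.7 × 20.79 × ln(891.15/440.15) = 98.2 J/K.

ΔS = 98.2 J/K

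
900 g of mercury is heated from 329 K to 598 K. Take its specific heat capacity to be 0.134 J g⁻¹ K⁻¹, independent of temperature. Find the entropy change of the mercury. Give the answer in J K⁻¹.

ΔS = 72.1 J/K

ΔS = ∫dQ_rev/T = m c ln(T₂/T₁) = 900 × 0.134 × ln(598/329) = 72.1 J/K.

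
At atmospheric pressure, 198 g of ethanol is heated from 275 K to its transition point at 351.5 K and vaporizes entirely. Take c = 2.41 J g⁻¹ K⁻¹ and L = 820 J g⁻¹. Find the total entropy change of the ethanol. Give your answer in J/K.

ΔS = 579 J/K

Warming step: ΔS₁ = m c ln(T_tr/T_i) = 198 × 2.41 × ln(351.5/275) = 117.1 J/K.
Phase change: ΔS₂ = +mL/T_tr = 198 × 820 / 351.5 = 461.9 J/K.
ΔS_total = (117.1) + (461.9) = 579 J/K.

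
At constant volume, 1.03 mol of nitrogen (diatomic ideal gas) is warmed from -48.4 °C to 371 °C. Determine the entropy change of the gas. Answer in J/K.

In kelvin: T₁ = 224.75 K, T₂ = 644.15 K. At constant volume, ΔS = nC_V ln(T₂/T₁) with C_V = 5R/2 = 20.79 J mol⁻¹ K⁻¹.
ΔS = 1.03 × 20.79 × ln(644.15/224.75) = 22.5 J/K.

ΔS = 22.5 J/K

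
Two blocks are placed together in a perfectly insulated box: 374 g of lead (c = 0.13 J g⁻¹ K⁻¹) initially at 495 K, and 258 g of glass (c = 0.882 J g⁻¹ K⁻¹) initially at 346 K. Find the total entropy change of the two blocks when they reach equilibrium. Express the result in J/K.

ΔS_total = 2.77 J/K

Energy balance: T_f = (m₁c₁T₁ + m₂c₂T₂)/(m₁c₁ + m₂c₂) = 372.23 K.
ΔS₁ = m₁c₁ ln(T_f/T₁) = 48.62 × ln(372.23/495) = -13.86 J/K.
ΔS₂ = m₂c₂ ln(T_f/T₂) = 227.556 × ln(372.23/346) = 16.63 J/K.
ΔS_total = -13.86 + 16.63 = 2.77 J/K.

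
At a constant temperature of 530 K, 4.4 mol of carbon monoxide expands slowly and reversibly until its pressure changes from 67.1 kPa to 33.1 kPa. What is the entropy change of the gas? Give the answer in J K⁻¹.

For an isothermal ideal gas ΔS_gas = nR ln(P₁/P₂) = 4.4 × 8.314 × ln(67.1/33.1) = 25.9 J/K.

ΔS_gas = 25.9 J/K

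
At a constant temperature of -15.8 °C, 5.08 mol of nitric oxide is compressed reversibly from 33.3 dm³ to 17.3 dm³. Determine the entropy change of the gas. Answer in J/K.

ΔS_gas = -27.7 J/K

For an isothermal ideal gas ΔS_gas = nR ln(V₂/V₁) = 5.08 × 8.314 × ln(17.3/33.3) = -27.7 J/K.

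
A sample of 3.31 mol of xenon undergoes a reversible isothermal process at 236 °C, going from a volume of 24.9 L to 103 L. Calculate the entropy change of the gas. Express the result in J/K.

ΔS_gas = 39.1 J/K

For an isothermal ideal gas ΔS_gas = nR ln(V₂/V₁) = 3.31 × 8.314 × ln(103/24.9) = 39.1 J/K.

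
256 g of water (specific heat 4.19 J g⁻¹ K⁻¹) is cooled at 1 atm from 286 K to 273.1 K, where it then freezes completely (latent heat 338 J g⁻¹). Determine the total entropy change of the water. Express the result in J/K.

ΔS = -366 J/K

Cooling step: ΔS₁ = m c ln(T_tr/T_i) = 256 × 4.19 × ln(273.1/286) = -49.51 J/K.
Phase change: ΔS₂ = −mL/T_tr = −256 × 338 / 273.1 = -316.8 J/K.
ΔS_total = (-49.51) + (-316.8) = -366 J/K.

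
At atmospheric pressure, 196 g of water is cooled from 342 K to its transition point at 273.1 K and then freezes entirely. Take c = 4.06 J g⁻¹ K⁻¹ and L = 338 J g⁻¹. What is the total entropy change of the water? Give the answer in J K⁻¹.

ΔS = -422 J/K

Cooling step: ΔS₁ = m c ln(T_tr/T_i) = 196 × 4.06 × ln(273.1/342) = -179 J/K.
Phase change: ΔS₂ = −mL/T_tr = −196 × 338 / 273.1 = -242.6 J/K.
ΔS_total = (-179) + (-242.6) = -422 J/K.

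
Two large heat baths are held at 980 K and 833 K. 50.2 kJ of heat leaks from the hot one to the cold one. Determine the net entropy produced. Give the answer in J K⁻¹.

ΔS_hot = −Q/T_H = −50200/980 = -51.22 J/K and ΔS_cold = +Q/T_C = 50200/833 = 60.26 J/K.
ΔS_total = -51.22 + 60.26 = 9.04 J/K, positive as the second law requires.

ΔS_total = 9.04 J/K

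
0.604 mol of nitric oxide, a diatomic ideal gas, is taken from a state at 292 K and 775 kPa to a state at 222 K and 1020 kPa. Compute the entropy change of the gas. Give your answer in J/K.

ΔS = -6.2 J/K

ΔS = nC_p ln(T₂/T₁) − nR ln(P₂/P₁), with C_p = 7R/2 = 29.1 J mol⁻¹ K⁻¹ for a diatomic ideal gas.
ΔS = 0.604 × [29.1 × ln(222/292) − 8.314 × ln(1020/775)] = -6.2 J/K.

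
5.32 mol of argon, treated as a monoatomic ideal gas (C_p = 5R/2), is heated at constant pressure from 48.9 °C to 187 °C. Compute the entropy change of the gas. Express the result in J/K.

ΔS = 39.5 J/K

In kelvin: T₁ = 322.05 K, T₂ = 460.15 K. At constant pressure, ΔS = nC_p ln(T₂/T₁) with C_p = 5R/2 = 20.79 J mol⁻¹ K⁻¹.
ΔS = 5.32 × 20.79 × ln(460.15/322.05) = 39.5 J/K.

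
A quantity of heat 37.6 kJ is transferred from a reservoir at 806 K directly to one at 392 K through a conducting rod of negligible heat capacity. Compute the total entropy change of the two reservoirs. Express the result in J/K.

ΔS_total = 49.3 J/K

ΔS_hot = −Q/T_H = −37600/806 = -46.65 J/K and ΔS_cold = +Q/T_C = 37600/392 = 95.92 J/K.
ΔS_total = -46.65 + 95.92 = 49.3 J/K, positive as the second law requires.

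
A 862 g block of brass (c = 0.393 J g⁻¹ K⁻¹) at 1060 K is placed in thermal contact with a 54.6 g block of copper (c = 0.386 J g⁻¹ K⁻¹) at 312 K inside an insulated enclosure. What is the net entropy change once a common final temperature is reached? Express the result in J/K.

Energy balance: T_f = (m₁c₁T₁ + m₂c₂T₂)/(m₁c₁ + m₂c₂) = 1016.2 K.
ΔS₁ = m₁c₁ ln(T_f/T₁) = 338.766 × ln(1016.2/1060) = -14.3 J/K.
ΔS₂ = m₂c₂ ln(T_f/T₂) = 21.0756 × ln(1016.2/312) = 24.89 J/K.
ΔS_total = -14.3 + 24.89 = 10.6 J/K.

ΔS_total = 10.6 J/K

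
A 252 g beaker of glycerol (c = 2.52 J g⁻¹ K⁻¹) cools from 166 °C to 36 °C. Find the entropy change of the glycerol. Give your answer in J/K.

ΔS = -223 J/K

In kelvin: T₁ = 439.15 K, T₂ = 309.15 K. ΔS = ∫dQ_rev/T = m c ln(T₂/T₁) = 252 × 2.52 × ln(309.15/439.15) = -223 J/K.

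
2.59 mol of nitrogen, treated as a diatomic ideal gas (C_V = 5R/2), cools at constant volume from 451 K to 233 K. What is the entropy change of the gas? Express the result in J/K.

ΔS = -35.6 J/K

At constant volume, ΔS = nC_V ln(T₂/T₁) with C_V = 5R/2 = 20.79 J mol⁻¹ K⁻¹.
ΔS = 2.59 × 20.79 × ln(233/451) = -35.6 J/K.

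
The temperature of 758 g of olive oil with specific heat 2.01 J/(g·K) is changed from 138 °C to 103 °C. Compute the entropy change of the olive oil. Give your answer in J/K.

In kelvin: T₁ = 411.15 K, T₂ = 376.15 K. ΔS = ∫dQ_rev/T = m c ln(T₂/T₁) = 758 × 2.01 × ln(376.15/411.15) = -136 J/K.

ΔS = -136 J/K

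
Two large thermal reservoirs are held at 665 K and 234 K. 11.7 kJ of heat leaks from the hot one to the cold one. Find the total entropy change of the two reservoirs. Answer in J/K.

ΔS_hot = −Q/T_H = −11700/665 = -17.59 J/K and ΔS_cold = +Q/T_C = 11700/234 = 50 J/K.
ΔS_total = -17.59 + 50 = 32.4 J/K, positive as the second law requires.

ΔS_total = 32.4 J/K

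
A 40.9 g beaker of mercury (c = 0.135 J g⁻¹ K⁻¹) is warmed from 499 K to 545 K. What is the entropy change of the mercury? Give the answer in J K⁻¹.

ΔS = 0.487 J/K

ΔS = ∫dQ_rev/T = m c ln(T₂/T₁) = 40.9 × 0.135 × ln(545/499) = 0.487 J/K.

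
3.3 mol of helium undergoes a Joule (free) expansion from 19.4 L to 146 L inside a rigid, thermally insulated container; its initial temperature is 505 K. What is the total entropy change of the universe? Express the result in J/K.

No heat is exchanged and no work is done, so the ideal-gas temperature stays constant.
Entropy is a state function; using a reversible isothermal path, ΔS_gas = nR ln(V₂/V₁) = 3.3 × 8.314 × ln(146/19.4) = 55.4 J/K.
The insulated surroundings exchange no heat, so ΔS_surr = 0 and ΔS_universe = ΔS_gas.

ΔS_universe = 55.4 J/K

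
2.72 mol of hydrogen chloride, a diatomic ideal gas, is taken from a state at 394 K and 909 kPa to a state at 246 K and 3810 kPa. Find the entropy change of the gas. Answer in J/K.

ΔS = -69.7 J/K

ΔS = nC_p ln(T₂/T₁) − nR ln(P₂/P₁), with C_p = 7R/2 = 29.1 J mol⁻¹ K⁻¹ for a diatomic ideal gas.
ΔS = 2.72 × [29.1 × ln(246/394) − 8.314 × ln(3810/909)] = -69.7 J/K.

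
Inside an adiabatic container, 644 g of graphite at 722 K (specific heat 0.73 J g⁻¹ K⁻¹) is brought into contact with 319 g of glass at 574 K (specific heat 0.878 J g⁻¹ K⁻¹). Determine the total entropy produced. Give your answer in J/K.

Energy balance: T_f = (m₁c₁T₁ + m₂c₂T₂)/(m₁c₁ + m₂c₂) = 666.75 K.
ΔS₁ = m₁c₁ ln(T_f/T₁) = 470.12 × ln(666.75/722) = -37.43 J/K.
ΔS₂ = m₂c₂ ln(T_f/T₂) = 280.082 × ln(666.75/574) = 41.95 J/K.
ΔS_total = -37.43 + 41.95 = 4.52 J/K.

ΔS_total = 4.52 J/K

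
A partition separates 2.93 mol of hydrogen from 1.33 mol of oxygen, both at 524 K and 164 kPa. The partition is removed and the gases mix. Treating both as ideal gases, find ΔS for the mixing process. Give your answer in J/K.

Mole fractions: x_A = 2.93/4.26 = 0.688, x_B = 0.312.
ΔS_mix = −R(n_A ln x_A + n_B ln x_B) = −8.314 × (2.93 ln 0.688 + 1.33 ln 0.312) = 22 J/K.

ΔS_mix = 22 J/K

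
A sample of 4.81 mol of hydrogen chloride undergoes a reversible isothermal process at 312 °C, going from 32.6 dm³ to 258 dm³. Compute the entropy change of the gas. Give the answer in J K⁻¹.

For an isothermal ideal gas ΔS_gas = nR ln(V₂/V₁) = 4.81 × 8.314 × ln(258/32.6) = 82.7 J/K.

ΔS_gas = 82.7 J/K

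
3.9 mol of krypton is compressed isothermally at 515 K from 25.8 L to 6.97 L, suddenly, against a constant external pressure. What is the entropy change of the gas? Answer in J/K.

ΔS_gas = -42.4 J/K

Entropy is a state function, so ΔS_gas depends only on the end states.
For an isothermal ideal gas ΔS_gas = nR ln(V₂/V₁) = 3.9 × 8.314 × ln(6.97/25.8) = -42.4 J/K.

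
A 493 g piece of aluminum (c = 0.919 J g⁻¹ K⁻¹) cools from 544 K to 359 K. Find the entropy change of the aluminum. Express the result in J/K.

ΔS = ∫dQ_rev/T = m c ln(T₂/T₁) = 493 × 0.919 × ln(359/544) = -188 J/K.

ΔS = -188 J/K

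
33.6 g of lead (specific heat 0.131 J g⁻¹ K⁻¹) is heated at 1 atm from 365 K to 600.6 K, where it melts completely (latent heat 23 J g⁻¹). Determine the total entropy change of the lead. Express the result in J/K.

Warming step: ΔS₁ = m c ln(T_tr/T_i) = 33.6 × 0.131 × ln(600.6/365) = 2.192 J/K.
Phase change: ΔS₂ = +mL/T_tr = 33.6 × 23 / 600.6 = 1.287 J/K.
ΔS_total = (2.192) + (1.287) = 3.48 J/K.

ΔS = 3.48 J/K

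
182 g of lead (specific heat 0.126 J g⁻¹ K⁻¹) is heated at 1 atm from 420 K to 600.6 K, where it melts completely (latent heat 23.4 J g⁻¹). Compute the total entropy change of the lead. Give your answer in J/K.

Warming step: ΔS₁ = m c ln(T_tr/T_i) = 182 × 0.126 × ln(600.6/420) = 8.202 J/K.
Phase change: ΔS₂ = +mL/T_tr = 182 × 23.4 / 600.6 = 7.091 J/K.
ΔS_total = (8.202) + (7.091) = 15.3 J/K.

ΔS = 15.3 J/K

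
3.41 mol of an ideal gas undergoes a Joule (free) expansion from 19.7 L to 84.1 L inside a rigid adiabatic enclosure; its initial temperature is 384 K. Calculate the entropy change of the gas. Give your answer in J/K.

No heat is exchanged and no work is done, so the ideal-gas temperature stays constant.
Entropy is a state function; using a reversible isothermal path, ΔS_gas = nR ln(V₂/V₁) = 3.41 × 8.314 × ln(84.1/19.7) = 41.1 J/K.

ΔS_gas = 41.1 J/K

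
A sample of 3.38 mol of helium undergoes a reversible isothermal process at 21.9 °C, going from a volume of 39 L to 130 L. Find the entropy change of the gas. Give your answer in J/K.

For an isothermal ideal gas ΔS_gas = nR ln(V₂/V₁) = 3.38 × 8.314 × ln(130/39) = 33.8 J/K.

ΔS_gas = 33.8 J/K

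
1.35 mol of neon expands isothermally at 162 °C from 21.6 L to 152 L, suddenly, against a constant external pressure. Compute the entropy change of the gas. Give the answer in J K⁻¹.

Entropy is a state function, so ΔS_gas depends only on the end states.
For an isothermal ideal gas ΔS_gas = nR ln(V₂/V₁) = 1.35 × 8.314 × ln(152/21.6) = 21.9 J/K.

ΔS_gas = 21.9 J/K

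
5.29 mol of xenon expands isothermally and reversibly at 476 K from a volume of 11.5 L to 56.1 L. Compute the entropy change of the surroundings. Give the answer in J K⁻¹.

ΔS_surr = -69.7 J/K

For an isothermal ideal gas ΔS_gas = nR ln(V₂/V₁) = 5.29 × 8.314 × ln(56.1/11.5) = 69.7 J/K.
The process is reversible, so ΔS_surr = −ΔS_gas = -69.7 J/K and ΔS_universe = 0.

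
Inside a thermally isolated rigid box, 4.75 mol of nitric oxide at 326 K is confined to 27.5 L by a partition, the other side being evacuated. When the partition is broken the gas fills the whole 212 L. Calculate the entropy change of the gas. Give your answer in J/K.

ΔS_gas = 80.7 J/K

For an ideal gas in free expansion Q = 0 and W = 0, so T is unchanged.
Entropy is a state function; using a reversible isothermal path, ΔS_gas = nR ln(V₂/V₁) = 4.75 × 8.314 × ln(212/27.5) = 80.7 J/K.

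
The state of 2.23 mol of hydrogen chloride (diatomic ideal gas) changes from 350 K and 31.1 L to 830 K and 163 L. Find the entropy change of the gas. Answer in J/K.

ΔS = 70.7 J/K

Entropy is a state function: ΔS = nC_V ln(T₂/T₁) + nR ln(V₂/V₁), with C_V = 5R/2 = 20.79 J mol⁻¹ K⁻¹ for a diatomic ideal gas.
ΔS = 2.23 × [20.79 × ln(830/350) + 8.314 × ln(163/31.1)] = 70.7 J/K.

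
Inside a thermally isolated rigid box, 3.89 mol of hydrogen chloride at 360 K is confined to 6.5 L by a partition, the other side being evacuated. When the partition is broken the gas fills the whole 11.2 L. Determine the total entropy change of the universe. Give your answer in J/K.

ΔS_universe = 17.6 J/K

No heat is exchanged and no work is done, so the ideal-gas temperature stays constant.
Entropy is a state function; using a reversible isothermal path, ΔS_gas = nR ln(V₂/V₁) = 3.89 × 8.314 × ln(11.2/6.5) = 17.6 J/K.
The insulated surroundings exchange no heat, so ΔS_surr = 0 and ΔS_universe = ΔS_gas.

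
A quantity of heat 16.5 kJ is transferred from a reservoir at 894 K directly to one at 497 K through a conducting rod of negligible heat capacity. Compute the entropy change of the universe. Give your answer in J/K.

ΔS_total = 14.7 J/K

ΔS_hot = −Q/T_H = −16500/894 = -18.46 J/K and ΔS_cold = +Q/T_C = 16500/497 = 33.2 J/K.
ΔS_total = -18.46 + 33.2 = 14.7 J/K, positive as the second law requires.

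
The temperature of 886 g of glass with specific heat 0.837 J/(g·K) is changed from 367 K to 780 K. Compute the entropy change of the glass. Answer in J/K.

ΔS = ∫dQ_rev/T = m c ln(T₂/T₁) = 886 × 0.837 × ln(780/367) = 559 J/K.

ΔS = 559 J/K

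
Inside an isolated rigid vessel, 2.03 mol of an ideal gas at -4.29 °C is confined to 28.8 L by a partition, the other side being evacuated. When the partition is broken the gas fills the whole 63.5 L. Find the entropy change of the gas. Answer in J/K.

For an ideal gas in free expansion Q = 0 and W = 0, so T is unchanged.
Entropy is a state function; using a reversible isothermal path, ΔS_gas = nR ln(V₂/V₁) = 2.03 × 8.314 × ln(63.5/28.8) = 13.3 J/K.

ΔS_gas = 13.3 J/K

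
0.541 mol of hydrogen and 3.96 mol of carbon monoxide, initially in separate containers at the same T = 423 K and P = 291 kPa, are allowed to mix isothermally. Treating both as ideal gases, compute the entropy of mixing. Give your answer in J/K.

ΔS_mix = 13.7 J/K

Mole fractions: x_A = 0.541/4.5 = 0.12, x_B = 0.88.
ΔS_mix = −R(n_A ln x_A + n_B ln x_B) = −8.314 × (0.541 ln 0.12 + 3.96 ln 0.88) = 13.7 J/K.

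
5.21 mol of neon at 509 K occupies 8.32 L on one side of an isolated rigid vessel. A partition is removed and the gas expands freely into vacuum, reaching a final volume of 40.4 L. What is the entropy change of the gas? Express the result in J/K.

ΔS_gas = 68.4 J/K

No heat is exchanged and no work is done, so the ideal-gas temperature stays constant.
Entropy is a state function; using a reversible isothermal path, ΔS_gas = nR ln(V₂/V₁) = 5.21 × 8.314 × ln(40.4/8.32) = 68.4 J/K.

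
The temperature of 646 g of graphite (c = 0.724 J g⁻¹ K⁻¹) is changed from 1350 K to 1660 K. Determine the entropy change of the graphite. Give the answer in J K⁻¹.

ΔS = ∫dQ_rev/T = m c ln(T₂/T₁) = 646 × 0.724 × ln(1660/1350) = 96.7 J/K.

ΔS = 96.7 J/K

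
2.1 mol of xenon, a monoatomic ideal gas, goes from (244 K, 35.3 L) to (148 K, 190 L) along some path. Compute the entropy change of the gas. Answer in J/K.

ΔS = 16.3 J/K

Entropy is a state function: ΔS = nC_V ln(T₂/T₁) + nR ln(V₂/V₁), with C_V = 3R/2 = 12.47 J mol⁻¹ K⁻¹ for a monoatomic ideal gas.
ΔS = 2.1 × [12.47 × ln(148/244) + 8.314 × ln(190/35.3)] = 16.3 J/K.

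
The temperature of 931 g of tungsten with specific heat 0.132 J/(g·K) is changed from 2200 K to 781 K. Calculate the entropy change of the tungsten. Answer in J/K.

ΔS = ∫dQ_rev/T = m c ln(T₂/T₁) = 931 × 0.132 × ln(781/2200) = -127 J/K.

ΔS = -127 J/K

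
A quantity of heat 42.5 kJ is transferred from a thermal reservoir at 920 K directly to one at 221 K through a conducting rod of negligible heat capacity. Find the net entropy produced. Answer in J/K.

ΔS_total = 146 J/K

ΔS_hot = −Q/T_H = −42500/920 = -46.2 J/K and ΔS_cold = +Q/T_C = 42500/221 = 192.3 J/K.
ΔS_total = -46.2 + 192.3 = 146 J/K, positive as the second law requires.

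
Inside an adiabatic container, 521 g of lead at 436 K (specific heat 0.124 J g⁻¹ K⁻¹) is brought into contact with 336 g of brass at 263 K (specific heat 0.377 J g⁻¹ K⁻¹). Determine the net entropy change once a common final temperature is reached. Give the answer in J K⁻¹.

ΔS_total = 5.72 J/K

Energy balance: T_f = (m₁c₁T₁ + m₂c₂T₂)/(m₁c₁ + m₂c₂) = 321.43 K.
ΔS₁ = m₁c₁ ln(T_f/T₁) = 64.604 × ln(321.43/436) = -19.695 J/K.
ΔS₂ = m₂c₂ ln(T_f/T₂) = 126.672 × ln(321.43/263) = 25.414 J/K.
ΔS_total = -19.695 + 25.414 = 5.72 J/K.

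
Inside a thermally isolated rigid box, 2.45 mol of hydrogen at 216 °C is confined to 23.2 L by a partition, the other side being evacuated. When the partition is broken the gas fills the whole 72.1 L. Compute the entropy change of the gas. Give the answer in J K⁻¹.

For an ideal gas in free expansion Q = 0 and W = 0, so T is unchanged.
Entropy is a state function; using a reversible isothermal path, ΔS_gas = nR ln(V₂/V₁) = 2.45 × 8.314 × ln(72.1/23.2) = 23.1 J/K.

ΔS_gas = 23.1 J/K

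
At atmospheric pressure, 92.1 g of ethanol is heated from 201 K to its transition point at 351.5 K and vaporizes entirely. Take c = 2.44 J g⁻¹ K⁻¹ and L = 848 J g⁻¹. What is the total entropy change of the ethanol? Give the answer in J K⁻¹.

ΔS = 348 J/K

Warming step: ΔS₁ = m c ln(T_tr/T_i) = 92.1 × 2.44 × ln(351.5/201) = 125.6 J/K.
Phase change: ΔS₂ = +mL/T_tr = 92.1 × 848 / 351.5 = 222.2 J/K.
ΔS_total = (125.6) + (222.2) = 348 J/K.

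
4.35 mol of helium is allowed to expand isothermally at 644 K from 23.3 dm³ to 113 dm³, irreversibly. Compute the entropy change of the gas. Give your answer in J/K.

Entropy is a state function, so ΔS_gas depends only on the end states.
For an isothermal ideal gas ΔS_gas = nR ln(V₂/V₁) = 4.35 × 8.314 × ln(113/23.3) = 57.1 J/K.

ΔS_gas = 57.1 J/K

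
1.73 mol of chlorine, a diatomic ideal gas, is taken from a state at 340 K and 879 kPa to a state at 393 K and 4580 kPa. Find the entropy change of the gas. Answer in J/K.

ΔS = nC_p ln(T₂/T₁) − nR ln(P₂/P₁), with C_p = 7R/2 = 29.1 J mol⁻¹ K⁻¹ for a diatomic ideal gas.
ΔS = 1.73 × [29.1 × ln(393/340) − 8.314 × ln(4580/879)] = -16.4 J/K.

ΔS = -16.4 J/K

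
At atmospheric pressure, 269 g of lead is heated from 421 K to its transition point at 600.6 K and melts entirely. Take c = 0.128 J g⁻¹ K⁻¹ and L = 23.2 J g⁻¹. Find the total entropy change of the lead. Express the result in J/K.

Warming step: ΔS₁ = m c ln(T_tr/T_i) = 269 × 0.128 × ln(600.6/421) = 12.23 J/K.
Phase change: ΔS₂ = +mL/T_tr = 269 × 23.2 / 600.6 = 10.39 J/K.
ΔS_total = (12.23) + (10.39) = 22.6 J/K.

ΔS = 22.6 J/K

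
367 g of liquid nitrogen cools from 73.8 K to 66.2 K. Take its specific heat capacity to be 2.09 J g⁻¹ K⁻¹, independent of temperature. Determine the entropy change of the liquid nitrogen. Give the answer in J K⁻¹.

ΔS = -83.4 J/K

ΔS = ∫dQ_rev/T = m c ln(T₂/T₁) = 367 × 2.09 × ln(66.2/73.8) = -83.4 J/K.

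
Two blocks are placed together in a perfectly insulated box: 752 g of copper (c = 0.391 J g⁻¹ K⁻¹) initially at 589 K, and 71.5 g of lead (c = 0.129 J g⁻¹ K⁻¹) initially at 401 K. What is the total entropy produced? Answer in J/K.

ΔS_total = 0.588 J/K

Energy balance: T_f = (m₁c₁T₁ + m₂c₂T₂)/(m₁c₁ + m₂c₂) = 583.28 K.
ΔS₁ = m₁c₁ ln(T_f/T₁) = 294.032 × ln(583.28/589) = -2.868 J/K.
ΔS₂ = m₂c₂ ln(T_f/T₂) = 9.2235 × ln(583.28/401) = 3.456 J/K.
ΔS_total = -2.868 + 3.456 = 0.588 J/K.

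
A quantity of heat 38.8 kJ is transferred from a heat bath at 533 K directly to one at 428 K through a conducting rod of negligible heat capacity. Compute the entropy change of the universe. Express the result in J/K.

ΔS_hot = −Q/T_H = −38800/533 = -72.8 J/K and ΔS_cold = +Q/T_C = 38800/428 = 90.65 J/K.
ΔS_total = -72.8 + 90.65 = 17.9 J/K, positive as the second law requires.

ΔS_total = 17.9 J/K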